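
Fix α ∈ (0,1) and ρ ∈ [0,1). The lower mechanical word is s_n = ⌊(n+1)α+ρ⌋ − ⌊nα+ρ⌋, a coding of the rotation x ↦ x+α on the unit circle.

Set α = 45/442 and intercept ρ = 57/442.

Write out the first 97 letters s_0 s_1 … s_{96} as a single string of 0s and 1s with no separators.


n=0: ⌊(1·45+57)/442⌋ − ⌊(0·45+57)/442⌋ = ⌊102/442⌋ − ⌊57/442⌋ = 0 − 0 = 0
n=1: ⌊(2·45+57)/442⌋ − ⌊(1·45+57)/442⌋ = ⌊147/442⌋ − ⌊102/442⌋ = 0 − 0 = 0
n=2: ⌊(3·45+57)/442⌋ − ⌊(2·45+57)/442⌋ = ⌊192/442⌋ − ⌊147/442⌋ = 0 − 0 = 0
n=3: ⌊(4·45+57)/442⌋ − ⌊(3·45+57)/442⌋ = ⌊237/442⌋ − ⌊192/442⌋ = 0 − 0 = 0
n=4: ⌊(5·45+57)/442⌋ − ⌊(4·45+57)/442⌋ = ⌊282/442⌋ − ⌊237/442⌋ = 0 − 0 = 0
n=5: ⌊(6·45+57)/442⌋ − ⌊(5·45+57)/442⌋ = ⌊327/442⌋ − ⌊282/442⌋ = 0 − 0 = 0
n=6: ⌊(7·45+57)/442⌋ − ⌊(6·45+57)/442⌋ = ⌊372/442⌋ − ⌊327/442⌋ = 0 − 0 = 0
n=7: ⌊(8·45+57)/442⌋ − ⌊(7·45+57)/442⌋ = ⌊417/442⌋ − ⌊372/442⌋ = 0 − 0 = 0
n=8: ⌊(9·45+57)/442⌋ − ⌊(8·45+57)/442⌋ = ⌊462/442⌋ − ⌊417/442⌋ = 1 − 0 = 1
n=9: ⌊(10·45+57)/442⌋ − ⌊(9·45+57)/442⌋ = ⌊507/442⌋ − ⌊462/442⌋ = 1 − 1 = 0
n=10: ⌊(11·45+57)/442⌋ − ⌊(10·45+57)/442⌋ = ⌊552/442⌋ − ⌊507/442⌋ = 1 − 1 = 0
n=11: ⌊(12·45+57)/442⌋ − ⌊(11·45+57)/442⌋ = ⌊597/442⌋ − ⌊552/442⌋ = 1 − 1 = 0
n=12: ⌊(13·45+57)/442⌋ − ⌊(12·45+57)/442⌋ = ⌊642/442⌋ − ⌊597/442⌋ = 1 − 1 = 0
n=13: ⌊(14·45+57)/442⌋ − ⌊(13·45+57)/442⌋ = ⌊687/442⌋ − ⌊642/442⌋ = 1 − 1 = 0
n=14: ⌊(15·45+57)/442⌋ − ⌊(14·45+57)/442⌋ = ⌊732/442⌋ − ⌊687/442⌋ = 1 − 1 = 0
n=15: ⌊(16·45+57)/442⌋ − ⌊(15·45+57)/442⌋ = ⌊777/442⌋ − ⌊732/442⌋ = 1 − 1 = 0
n=16: ⌊(17·45+57)/442⌋ − ⌊(16·45+57)/442⌋ = ⌊822/442⌋ − ⌊777/442⌋ = 1 − 1 = 0
n=17: ⌊(18·45+57)/442⌋ − ⌊(17·45+57)/442⌋ = ⌊867/442⌋ − ⌊822/442⌋ = 1 − 1 = 0
n=18: ⌊(19·45+57)/442⌋ − ⌊(18·45+57)/442⌋ = ⌊912/442⌋ − ⌊867/442⌋ = 2 − 1 = 1
n=19: ⌊(20·45+57)/442⌋ − ⌊(19·45+57)/442⌋ = ⌊957/442⌋ − ⌊912/442⌋ = 2 − 2 = 0
n=20: ⌊(21·45+57)/442⌋ − ⌊(20·45+57)/442⌋ = ⌊1002/442⌋ − ⌊957/442⌋ = 2 − 2 = 0
n=21: ⌊(22·45+57)/442⌋ − ⌊(21·45+57)/442⌋ = ⌊1047/442⌋ − ⌊1002/442⌋ = 2 − 2 = 0
n=22: ⌊(23·45+57)/442⌋ − ⌊(22·45+57)/442⌋ = ⌊1092/442⌋ − ⌊1047/442⌋ = 2 − 2 = 0
n=23: ⌊(24·45+57)/442⌋ − ⌊(23·45+57)/442⌋ = ⌊1137/442⌋ − ⌊1092/442⌋ = 2 − 2 = 0
n=24: ⌊(25·45+57)/442⌋ − ⌊(24·45+57)/442⌋ = ⌊1182/442⌋ − ⌊1137/442⌋ = 2 − 2 = 0
n=25: ⌊(26·45+57)/442⌋ − ⌊(25·45+57)/442⌋ = ⌊1227/442⌋ − ⌊1182/442⌋ = 2 − 2 = 0
n=26: ⌊(27·45+57)/442⌋ − ⌊(26·45+57)/442⌋ = ⌊1272/442⌋ − ⌊1227/442⌋ = 2 − 2 = 0
n=27: ⌊(28·45+57)/442⌋ − ⌊(27·45+57)/442⌋ = ⌊1317/442⌋ − ⌊1272/442⌋ = 2 − 2 = 0
n=28: ⌊(29·45+57)/442⌋ − ⌊(28·45+57)/442⌋ = ⌊1362/442⌋ − ⌊1317/442⌋ = 3 − 2 = 1
n=29: ⌊(30·45+57)/442⌋ − ⌊(29·45+57)/442⌋ = ⌊1407/442⌋ − ⌊1362/442⌋ = 3 − 3 = 0
n=30: ⌊(31·45+57)/442⌋ − ⌊(30·45+57)/442⌋ = ⌊1452/442⌋ − ⌊1407/442⌋ = 3 − 3 = 0
n=31: ⌊(32·45+57)/442⌋ − ⌊(31·45+57)/442⌋ = ⌊1497/442⌋ − ⌊1452/442⌋ = 3 − 3 = 0
n=32: ⌊(33·45+57)/442⌋ − ⌊(32·45+57)/442⌋ = ⌊1542/442⌋ − ⌊1497/442⌋ = 3 − 3 = 0
n=33: ⌊(34·45+57)/442⌋ − ⌊(33·45+57)/442⌋ = ⌊1587/442⌋ − ⌊1542/442⌋ = 3 − 3 = 0
n=34: ⌊(35·45+57)/442⌋ − ⌊(34·45+57)/442⌋ = ⌊1632/442⌋ − ⌊1587/442⌋ = 3 − 3 = 0
n=35: ⌊(36·45+57)/442⌋ − ⌊(35·45+57)/442⌋ = ⌊1677/442⌋ − ⌊1632/442⌋ = 3 − 3 = 0
n=36: ⌊(37·45+57)/442⌋ − ⌊(36·45+57)/442⌋ = ⌊1722/442⌋ − ⌊1677/442⌋ = 3 − 3 = 0
n=37: ⌊(38·45+57)/442⌋ − ⌊(37·45+57)/442⌋ = ⌊1767/442⌋ − ⌊1722/442⌋ = 3 − 3 = 0
n=38: ⌊(39·45+57)/442⌋ − ⌊(38·45+57)/442⌋ = ⌊1812/442⌋ − ⌊1767/442⌋ = 4 − 3 = 1
n=39: ⌊(40·45+57)/442⌋ − ⌊(39·45+57)/442⌋ = ⌊1857/442⌋ − ⌊1812/442⌋ = 4 − 4 = 0
n=40: ⌊(41·45+57)/442⌋ − ⌊(40·45+57)/442⌋ = ⌊1902/442⌋ − ⌊1857/442⌋ = 4 − 4 = 0
n=41: ⌊(42·45+57)/442⌋ − ⌊(41·45+57)/442⌋ = ⌊1947/442⌋ − ⌊1902/442⌋ = 4 − 4 = 0
n=42: ⌊(43·45+57)/442⌋ − ⌊(42·45+57)/442⌋ = ⌊1992/442⌋ − ⌊1947/442⌋ = 4 − 4 = 0
n=43: ⌊(44·45+57)/442⌋ − ⌊(43·45+57)/442⌋ = ⌊2037/442⌋ − ⌊1992/442⌋ = 4 − 4 = 0
n=44: ⌊(45·45+57)/442⌋ − ⌊(44·45+57)/442⌋ = ⌊2082/442⌋ − ⌊2037/442⌋ = 4 − 4 = 0
n=45: ⌊(46·45+57)/442⌋ − ⌊(45·45+57)/442⌋ = ⌊2127/442⌋ − ⌊2082/442⌋ = 4 − 4 = 0
n=46: ⌊(47·45+57)/442⌋ − ⌊(46·45+57)/442⌋ = ⌊2172/442⌋ − ⌊2127/442⌋ = 4 − 4 = 0
n=47: ⌊(48·45+57)/442⌋ − ⌊(47·45+57)/442⌋ = ⌊2217/442⌋ − ⌊2172/442⌋ = 5 − 4 = 1
n=48: ⌊(49·45+57)/442⌋ − ⌊(48·45+57)/442⌋ = ⌊2262/442⌋ − ⌊2217/442⌋ = 5 − 5 = 0
n=49: ⌊(50·45+57)/442⌋ − ⌊(49·45+57)/442⌋ = ⌊2307/442⌋ − ⌊2262/442⌋ = 5 − 5 = 0
n=50: ⌊(51·45+57)/442⌋ − ⌊(50·45+57)/442⌋ = ⌊2352/442⌋ − ⌊2307/442⌋ = 5 − 5 = 0
n=51: ⌊(52·45+57)/442⌋ − ⌊(51·45+57)/442⌋ = ⌊2397/442⌋ − ⌊2352/442⌋ = 5 − 5 = 0
n=52: ⌊(53·45+57)/442⌋ − ⌊(52·45+57)/442⌋ = ⌊2442/442⌋ − ⌊2397/442⌋ = 5 − 5 = 0
n=53: ⌊(54·45+57)/442⌋ − ⌊(53·45+57)/442⌋ = ⌊2487/442⌋ − ⌊2442/442⌋ = 5 − 5 = 0
n=54: ⌊(55·45+57)/442⌋ − ⌊(54·45+57)/442⌋ = ⌊2532/442⌋ − ⌊2487/442⌋ = 5 − 5 = 0
n=55: ⌊(56·45+57)/442⌋ − ⌊(55·45+57)/442⌋ = ⌊2577/442⌋ − ⌊2532/442⌋ = 5 − 5 = 0
n=56: ⌊(57·45+57)/442⌋ − ⌊(56·45+57)/442⌋ = ⌊2622/442⌋ − ⌊2577/442⌋ = 5 − 5 = 0
n=57: ⌊(58·45+57)/442⌋ − ⌊(57·45+57)/442⌋ = ⌊2667/442⌋ − ⌊2622/442⌋ = 6 − 5 = 1
n=58: ⌊(59·45+57)/442⌋ − ⌊(58·45+57)/442⌋ = ⌊2712/442⌋ − ⌊2667/442⌋ = 6 − 6 = 0
n=59: ⌊(60·45+57)/442⌋ − ⌊(59·45+57)/442⌋ = ⌊2757/442⌋ − ⌊2712/442⌋ = 6 − 6 = 0
n=60: ⌊(61·45+57)/442⌋ − ⌊(60·45+57)/442⌋ = ⌊2802/442⌋ − ⌊2757/442⌋ = 6 − 6 = 0
n=61: ⌊(62·45+57)/442⌋ − ⌊(61·45+57)/442⌋ = ⌊2847/442⌋ − ⌊2802/442⌋ = 6 − 6 = 0
n=62: ⌊(63·45+57)/442⌋ − ⌊(62·45+57)/442⌋ = ⌊2892/442⌋ − ⌊2847/442⌋ = 6 − 6 = 0
n=63: ⌊(64·45+57)/442⌋ − ⌊(63·45+57)/442⌋ = ⌊2937/442⌋ − ⌊2892/442⌋ = 6 − 6 = 0
n=64: ⌊(65·45+57)/442⌋ − ⌊(64·45+57)/442⌋ = ⌊2982/442⌋ − ⌊2937/442⌋ = 6 − 6 = 0
n=65: ⌊(66·45+57)/442⌋ − ⌊(65·45+57)/442⌋ = ⌊3027/442⌋ − ⌊2982/442⌋ = 6 − 6 = 0
n=66: ⌊(67·45+57)/442⌋ − ⌊(66·45+57)/442⌋ = ⌊3072/442⌋ − ⌊3027/442⌋ = 6 − 6 = 0
n=67: ⌊(68·45+57)/442⌋ − ⌊(67·45+57)/442⌋ = ⌊3117/442⌋ − ⌊3072/442⌋ = 7 − 6 = 1
n=68: ⌊(69·45+57)/442⌋ − ⌊(68·45+57)/442⌋ = ⌊3162/442⌋ − ⌊3117/442⌋ = 7 − 7 = 0
n=69: ⌊(70·45+57)/442⌋ − ⌊(69·45+57)/442⌋ = ⌊3207/442⌋ − ⌊3162/442⌋ = 7 − 7 = 0
n=70: ⌊(71·45+57)/442⌋ − ⌊(70·45+57)/442⌋ = ⌊3252/442⌋ − ⌊3207/442⌋ = 7 − 7 = 0
n=71: ⌊(72·45+57)/442⌋ − ⌊(71·45+57)/442⌋ = ⌊3297/442⌋ − ⌊3252/442⌋ = 7 − 7 = 0
n=72: ⌊(73·45+57)/442⌋ − ⌊(72·45+57)/442⌋ = ⌊3342/442⌋ − ⌊3297/442⌋ = 7 − 7 = 0
n=73: ⌊(74·45+57)/442⌋ − ⌊(73·45+57)/442⌋ = ⌊3387/442⌋ − ⌊3342/442⌋ = 7 − 7 = 0
n=74: ⌊(75·45+57)/442⌋ − ⌊(74·45+57)/442⌋ = ⌊3432/442⌋ − ⌊3387/442⌋ = 7 − 7 = 0
n=75: ⌊(76·45+57)/442⌋ − ⌊(75·45+57)/442⌋ = ⌊3477/442⌋ − ⌊3432/442⌋ = 7 − 7 = 0
n=76: ⌊(77·45+57)/442⌋ − ⌊(76·45+57)/442⌋ = ⌊3522/442⌋ − ⌊3477/442⌋ = 7 − 7 = 0
n=77: ⌊(78·45+57)/442⌋ − ⌊(77·45+57)/442⌋ = ⌊3567/442⌋ − ⌊3522/442⌋ = 8 − 7 = 1
n=78: ⌊(79·45+57)/442⌋ − ⌊(78·45+57)/442⌋ = ⌊3612/442⌋ − ⌊3567/442⌋ = 8 − 8 = 0
n=79: ⌊(80·45+57)/442⌋ − ⌊(79·45+57)/442⌋ = ⌊3657/442⌋ − ⌊3612/442⌋ = 8 − 8 = 0
n=80: ⌊(81·45+57)/442⌋ − ⌊(80·45+57)/442⌋ = ⌊3702/442⌋ − ⌊3657/442⌋ = 8 − 8 = 0
n=81: ⌊(82·45+57)/442⌋ − ⌊(81·45+57)/442⌋ = ⌊3747/442⌋ − ⌊3702/442⌋ = 8 − 8 = 0
n=82: ⌊(83·45+57)/442⌋ − ⌊(82·45+57)/442⌋ = ⌊3792/442⌋ − ⌊3747/442⌋ = 8 − 8 = 0
n=83: ⌊(84·45+57)/442⌋ − ⌊(83·45+57)/442⌋ = ⌊3837/442⌋ − ⌊3792/442⌋ = 8 − 8 = 0
n=84: ⌊(85·45+57)/442⌋ − ⌊(84·45+57)/442⌋ = ⌊3882/442⌋ − ⌊3837/442⌋ = 8 − 8 = 0
n=85: ⌊(86·45+57)/442⌋ − ⌊(85·45+57)/442⌋ = ⌊3927/442⌋ − ⌊3882/442⌋ = 8 − 8 = 0
n=86: ⌊(87·45+57)/442⌋ − ⌊(86·45+57)/442⌋ = ⌊3972/442⌋ − ⌊3927/442⌋ = 8 − 8 = 0
n=87: ⌊(88·45+57)/442⌋ − ⌊(87·45+57)/442⌋ = ⌊4017/442⌋ − ⌊3972/442⌋ = 9 − 8 = 1
n=88: ⌊(89·45+57)/442⌋ − ⌊(88·45+57)/442⌋ = ⌊4062/442⌋ − ⌊4017/442⌋ = 9 − 9 = 0
n=89: ⌊(90·45+57)/442⌋ − ⌊(89·45+57)/442⌋ = ⌊4107/442⌋ − ⌊4062/442⌋ = 9 − 9 = 0
n=90: ⌊(91·45+57)/442⌋ − ⌊(90·45+57)/442⌋ = ⌊4152/442⌋ − ⌊4107/442⌋ = 9 − 9 = 0
n=91: ⌊(92·45+57)/442⌋ − ⌊(91·45+57)/442⌋ = ⌊4197/442⌋ − ⌊4152/442⌋ = 9 − 9 = 0
n=92: ⌊(93·45+57)/442⌋ − ⌊(92·45+57)/442⌋ = ⌊4242/442⌋ − ⌊4197/442⌋ = 9 − 9 = 0
n=93: ⌊(94·45+57)/442⌋ − ⌊(93·45+57)/442⌋ = ⌊4287/442⌋ − ⌊4242/442⌋ = 9 − 9 = 0
n=94: ⌊(95·45+57)/442⌋ − ⌊(94·45+57)/442⌋ = ⌊4332/442⌋ − ⌊4287/442⌋ = 9 − 9 = 0
n=95: ⌊(96·45+57)/442⌋ − ⌊(95·45+57)/442⌋ = ⌊4377/442⌋ − ⌊4332/442⌋ = 9 − 9 = 0
n=96: ⌊(97·45+57)/442⌋ − ⌊(96·45+57)/442⌋ = ⌊4422/442⌋ − ⌊4377/442⌋ = 10 − 9 = 1

0000000010000000001000000000100000000010000000010000000001000000000100000000010000000001000000001


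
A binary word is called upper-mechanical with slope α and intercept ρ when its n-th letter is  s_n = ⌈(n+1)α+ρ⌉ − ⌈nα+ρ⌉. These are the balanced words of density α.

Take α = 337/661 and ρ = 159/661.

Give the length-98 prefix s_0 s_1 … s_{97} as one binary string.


n=0: ⌈(1·337+159)/661⌉ − ⌈(0·337+159)/661⌉ = ⌈496/661⌉ − ⌈159/661⌉ = 1 − 1 = 0
n=1: ⌈(2·337+159)/661⌉ − ⌈(1·337+159)/661⌉ = ⌈833/661⌉ − ⌈496/661⌉ = 2 − 1 = 1
n=2: ⌈(3·337+159)/661⌉ − ⌈(2·337+159)/661⌉ = ⌈1170/661⌉ − ⌈833/661⌉ = 2 − 2 = 0
n=3: ⌈(4·337+159)/661⌉ − ⌈(3·337+159)/661⌉ = ⌈1507/661⌉ − ⌈1170/661⌉ = 3 − 2 = 1
n=4: ⌈(5·337+159)/661⌉ − ⌈(4·337+159)/661⌉ = ⌈1844/661⌉ − ⌈1507/661⌉ = 3 − 3 = 0
n=5: ⌈(6·337+159)/661⌉ − ⌈(5·337+159)/661⌉ = ⌈2181/661⌉ − ⌈1844/661⌉ = 4 − 3 = 1
n=6: ⌈(7·337+159)/661⌉ − ⌈(6·337+159)/661⌉ = ⌈2518/661⌉ − ⌈2181/661⌉ = 4 − 4 = 0
n=7: ⌈(8·337+159)/661⌉ − ⌈(7·337+159)/661⌉ = ⌈2855/661⌉ − ⌈2518/661⌉ = 5 − 4 = 1
n=8: ⌈(9·337+159)/661⌉ − ⌈(8·337+159)/661⌉ = ⌈3192/661⌉ − ⌈2855/661⌉ = 5 − 5 = 0
n=9: ⌈(10·337+159)/661⌉ − ⌈(9·337+159)/661⌉ = ⌈3529/661⌉ − ⌈3192/661⌉ = 6 − 5 = 1
n=10: ⌈(11·337+159)/661⌉ − ⌈(10·337+159)/661⌉ = ⌈3866/661⌉ − ⌈3529/661⌉ = 6 − 6 = 0
n=11: ⌈(12·337+159)/661⌉ − ⌈(11·337+159)/661⌉ = ⌈4203/661⌉ − ⌈3866/661⌉ = 7 − 6 = 1
n=12: ⌈(13·337+159)/661⌉ − ⌈(12·337+159)/661⌉ = ⌈4540/661⌉ − ⌈4203/661⌉ = 7 − 7 = 0
n=13: ⌈(14·337+159)/661⌉ − ⌈(13·337+159)/661⌉ = ⌈4877/661⌉ − ⌈4540/661⌉ = 8 − 7 = 1
n=14: ⌈(15·337+159)/661⌉ − ⌈(14·337+159)/661⌉ = ⌈5214/661⌉ − ⌈4877/661⌉ = 8 − 8 = 0
n=15: ⌈(16·337+159)/661⌉ − ⌈(15·337+159)/661⌉ = ⌈5551/661⌉ − ⌈5214/661⌉ = 9 − 8 = 1
n=16: ⌈(17·337+159)/661⌉ − ⌈(16·337+159)/661⌉ = ⌈5888/661⌉ − ⌈5551/661⌉ = 9 − 9 = 0
n=17: ⌈(18·337+159)/661⌉ − ⌈(17·337+159)/661⌉ = ⌈6225/661⌉ − ⌈5888/661⌉ = 10 − 9 = 1
n=18: ⌈(19·337+159)/661⌉ − ⌈(18·337+159)/661⌉ = ⌈6562/661⌉ − ⌈6225/661⌉ = 10 − 10 = 0
n=19: ⌈(20·337+159)/661⌉ − ⌈(19·337+159)/661⌉ = ⌈6899/661⌉ − ⌈6562/661⌉ = 11 − 10 = 1
n=20: ⌈(21·337+159)/661⌉ − ⌈(20·337+159)/661⌉ = ⌈7236/661⌉ − ⌈6899/661⌉ = 11 − 11 = 0
n=21: ⌈(22·337+159)/661⌉ − ⌈(21·337+159)/661⌉ = ⌈7573/661⌉ − ⌈7236/661⌉ = 12 − 11 = 1
n=22: ⌈(23·337+159)/661⌉ − ⌈(22·337+159)/661⌉ = ⌈7910/661⌉ − ⌈7573/661⌉ = 12 − 12 = 0
n=23: ⌈(24·337+159)/661⌉ − ⌈(23·337+159)/661⌉ = ⌈8247/661⌉ − ⌈7910/661⌉ = 13 − 12 = 1
n=24: ⌈(25·337+159)/661⌉ − ⌈(24·337+159)/661⌉ = ⌈8584/661⌉ − ⌈8247/661⌉ = 13 − 13 = 0
n=25: ⌈(26·337+159)/661⌉ − ⌈(25·337+159)/661⌉ = ⌈8921/661⌉ − ⌈8584/661⌉ = 14 − 13 = 1
n=26: ⌈(27·337+159)/661⌉ − ⌈(26·337+159)/661⌉ = ⌈9258/661⌉ − ⌈8921/661⌉ = 15 − 14 = 1
n=27: ⌈(28·337+159)/661⌉ − ⌈(27·337+159)/661⌉ = ⌈9595/661⌉ − ⌈9258/661⌉ = 15 − 15 = 0
n=28: ⌈(29·337+159)/661⌉ − ⌈(28·337+159)/661⌉ = ⌈9932/661⌉ − ⌈9595/661⌉ = 16 − 15 = 1
n=29: ⌈(30·337+159)/661⌉ − ⌈(29·337+159)/661⌉ = ⌈10269/661⌉ − ⌈9932/661⌉ = 16 − 16 = 0
n=30: ⌈(31·337+159)/661⌉ − ⌈(30·337+159)/661⌉ = ⌈10606/661⌉ − ⌈10269/661⌉ = 17 − 16 = 1
n=31: ⌈(32·337+159)/661⌉ − ⌈(31·337+159)/661⌉ = ⌈10943/661⌉ − ⌈10606/661⌉ = 17 − 17 = 0
n=32: ⌈(33·337+159)/661⌉ − ⌈(32·337+159)/661⌉ = ⌈11280/661⌉ − ⌈10943/661⌉ = 18 − 17 = 1
n=33: ⌈(34·337+159)/661⌉ − ⌈(33·337+159)/661⌉ = ⌈11617/661⌉ − ⌈11280/661⌉ = 18 − 18 = 0
n=34: ⌈(35·337+159)/661⌉ − ⌈(34·337+159)/661⌉ = ⌈11954/661⌉ − ⌈11617/661⌉ = 19 − 18 = 1
n=35: ⌈(36·337+159)/661⌉ − ⌈(35·337+159)/661⌉ = ⌈12291/661⌉ − ⌈11954/661⌉ = 19 − 19 = 0
n=36: ⌈(37·337+159)/661⌉ − ⌈(36·337+159)/661⌉ = ⌈12628/661⌉ − ⌈12291/661⌉ = 20 − 19 = 1
n=37: ⌈(38·337+159)/661⌉ − ⌈(37·337+159)/661⌉ = ⌈12965/661⌉ − ⌈12628/661⌉ = 20 − 20 = 0
n=38: ⌈(39·337+159)/661⌉ − ⌈(38·337+159)/661⌉ = ⌈13302/661⌉ − ⌈12965/661⌉ = 21 − 20 = 1
n=39: ⌈(40·337+159)/661⌉ − ⌈(39·337+159)/661⌉ = ⌈13639/661⌉ − ⌈13302/661⌉ = 21 − 21 = 0
n=40: ⌈(41·337+159)/661⌉ − ⌈(40·337+159)/661⌉ = ⌈13976/661⌉ − ⌈13639/661⌉ = 22 − 21 = 1
n=41: ⌈(42·337+159)/661⌉ − ⌈(41·337+159)/661⌉ = ⌈14313/661⌉ − ⌈13976/661⌉ = 22 − 22 = 0
n=42: ⌈(43·337+159)/661⌉ − ⌈(42·337+159)/661⌉ = ⌈14650/661⌉ − ⌈14313/661⌉ = 23 − 22 = 1
n=43: ⌈(44·337+159)/661⌉ − ⌈(43·337+159)/661⌉ = ⌈14987/661⌉ − ⌈14650/661⌉ = 23 − 23 = 0
n=44: ⌈(45·337+159)/661⌉ − ⌈(44·337+159)/661⌉ = ⌈15324/661⌉ − ⌈14987/661⌉ = 24 − 23 = 1
n=45: ⌈(46·337+159)/661⌉ − ⌈(45·337+159)/661⌉ = ⌈15661/661⌉ − ⌈15324/661⌉ = 24 − 24 = 0
n=46: ⌈(47·337+159)/661⌉ − ⌈(46·337+159)/661⌉ = ⌈15998/661⌉ − ⌈15661/661⌉ = 25 − 24 = 1
n=47: ⌈(48·337+159)/661⌉ − ⌈(47·337+159)/661⌉ = ⌈16335/661⌉ − ⌈15998/661⌉ = 25 − 25 = 0
n=48: ⌈(49·337+159)/661⌉ − ⌈(48·337+159)/661⌉ = ⌈16672/661⌉ − ⌈16335/661⌉ = 26 − 25 = 1
n=49: ⌈(50·337+159)/661⌉ − ⌈(49·337+159)/661⌉ = ⌈17009/661⌉ − ⌈16672/661⌉ = 26 − 26 = 0
n=50: ⌈(51·337+159)/661⌉ − ⌈(50·337+159)/661⌉ = ⌈17346/661⌉ − ⌈17009/661⌉ = 27 − 26 = 1
n=51: ⌈(52·337+159)/661⌉ − ⌈(51·337+159)/661⌉ = ⌈17683/661⌉ − ⌈17346/661⌉ = 27 − 27 = 0
n=52: ⌈(53·337+159)/661⌉ − ⌈(52·337+159)/661⌉ = ⌈18020/661⌉ − ⌈17683/661⌉ = 28 − 27 = 1
n=53: ⌈(54·337+159)/661⌉ − ⌈(53·337+159)/661⌉ = ⌈18357/661⌉ − ⌈18020/661⌉ = 28 − 28 = 0
n=54: ⌈(55·337+159)/661⌉ − ⌈(54·337+159)/661⌉ = ⌈18694/661⌉ − ⌈18357/661⌉ = 29 − 28 = 1
n=55: ⌈(56·337+159)/661⌉ − ⌈(55·337+159)/661⌉ = ⌈19031/661⌉ − ⌈18694/661⌉ = 29 − 29 = 0
n=56: ⌈(57·337+159)/661⌉ − ⌈(56·337+159)/661⌉ = ⌈19368/661⌉ − ⌈19031/661⌉ = 30 − 29 = 1
n=57: ⌈(58·337+159)/661⌉ − ⌈(57·337+159)/661⌉ = ⌈19705/661⌉ − ⌈19368/661⌉ = 30 − 30 = 0
n=58: ⌈(59·337+159)/661⌉ − ⌈(58·337+159)/661⌉ = ⌈20042/661⌉ − ⌈19705/661⌉ = 31 − 30 = 1
n=59: ⌈(60·337+159)/661⌉ − ⌈(59·337+159)/661⌉ = ⌈20379/661⌉ − ⌈20042/661⌉ = 31 − 31 = 0
n=60: ⌈(61·337+159)/661⌉ − ⌈(60·337+159)/661⌉ = ⌈20716/661⌉ − ⌈20379/661⌉ = 32 − 31 = 1
n=61: ⌈(62·337+159)/661⌉ − ⌈(61·337+159)/661⌉ = ⌈21053/661⌉ − ⌈20716/661⌉ = 32 − 32 = 0
n=62: ⌈(63·337+159)/661⌉ − ⌈(62·337+159)/661⌉ = ⌈21390/661⌉ − ⌈21053/661⌉ = 33 − 32 = 1
n=63: ⌈(64·337+159)/661⌉ − ⌈(63·337+159)/661⌉ = ⌈21727/661⌉ − ⌈21390/661⌉ = 33 − 33 = 0
n=64: ⌈(65·337+159)/661⌉ − ⌈(64·337+159)/661⌉ = ⌈22064/661⌉ − ⌈21727/661⌉ = 34 − 33 = 1
n=65: ⌈(66·337+159)/661⌉ − ⌈(65·337+159)/661⌉ = ⌈22401/661⌉ − ⌈22064/661⌉ = 34 − 34 = 0
n=66: ⌈(67·337+159)/661⌉ − ⌈(66·337+159)/661⌉ = ⌈22738/661⌉ − ⌈22401/661⌉ = 35 − 34 = 1
n=67: ⌈(68·337+159)/661⌉ − ⌈(67·337+159)/661⌉ = ⌈23075/661⌉ − ⌈22738/661⌉ = 35 − 35 = 0
n=68: ⌈(69·337+159)/661⌉ − ⌈(68·337+159)/661⌉ = ⌈23412/661⌉ − ⌈23075/661⌉ = 36 − 35 = 1
n=69: ⌈(70·337+159)/661⌉ − ⌈(69·337+159)/661⌉ = ⌈23749/661⌉ − ⌈23412/661⌉ = 36 − 36 = 0
n=70: ⌈(71·337+159)/661⌉ − ⌈(70·337+159)/661⌉ = ⌈24086/661⌉ − ⌈23749/661⌉ = 37 − 36 = 1
n=71: ⌈(72·337+159)/661⌉ − ⌈(71·337+159)/661⌉ = ⌈24423/661⌉ − ⌈24086/661⌉ = 37 − 37 = 0
n=72: ⌈(73·337+159)/661⌉ − ⌈(72·337+159)/661⌉ = ⌈24760/661⌉ − ⌈24423/661⌉ = 38 − 37 = 1
n=73: ⌈(74·337+159)/661⌉ − ⌈(73·337+159)/661⌉ = ⌈25097/661⌉ − ⌈24760/661⌉ = 38 − 38 = 0
n=74: ⌈(75·337+159)/661⌉ − ⌈(74·337+159)/661⌉ = ⌈25434/661⌉ − ⌈25097/661⌉ = 39 − 38 = 1
n=75: ⌈(76·337+159)/661⌉ − ⌈(75·337+159)/661⌉ = ⌈25771/661⌉ − ⌈25434/661⌉ = 39 − 39 = 0
n=76: ⌈(77·337+159)/661⌉ − ⌈(76·337+159)/661⌉ = ⌈26108/661⌉ − ⌈25771/661⌉ = 40 − 39 = 1
n=77: ⌈(78·337+159)/661⌉ − ⌈(77·337+159)/661⌉ = ⌈26445/661⌉ − ⌈26108/661⌉ = 41 − 40 = 1
n=78: ⌈(79·337+159)/661⌉ − ⌈(78·337+159)/661⌉ = ⌈26782/661⌉ − ⌈26445/661⌉ = 41 − 41 = 0
n=79: ⌈(80·337+159)/661⌉ − ⌈(79·337+159)/661⌉ = ⌈27119/661⌉ − ⌈26782/661⌉ = 42 − 41 = 1
n=80: ⌈(81·337+159)/661⌉ − ⌈(80·337+159)/661⌉ = ⌈27456/661⌉ − ⌈27119/661⌉ = 42 − 42 = 0
n=81: ⌈(82·337+159)/661⌉ − ⌈(81·337+159)/661⌉ = ⌈27793/661⌉ − ⌈27456/661⌉ = 43 − 42 = 1
n=82: ⌈(83·337+159)/661⌉ − ⌈(82·337+159)/661⌉ = ⌈28130/661⌉ − ⌈27793/661⌉ = 43 − 43 = 0
n=83: ⌈(84·337+159)/661⌉ − ⌈(83·337+159)/661⌉ = ⌈28467/661⌉ − ⌈28130/661⌉ = 44 − 43 = 1
n=84: ⌈(85·337+159)/661⌉ − ⌈(84·337+159)/661⌉ = ⌈28804/661⌉ − ⌈28467/661⌉ = 44 − 44 = 0
n=85: ⌈(86·337+159)/661⌉ − ⌈(85·337+159)/661⌉ = ⌈29141/661⌉ − ⌈28804/661⌉ = 45 − 44 = 1
n=86: ⌈(87·337+159)/661⌉ − ⌈(86·337+159)/661⌉ = ⌈29478/661⌉ − ⌈29141/661⌉ = 45 − 45 = 0
n=87: ⌈(88·337+159)/661⌉ − ⌈(87·337+159)/661⌉ = ⌈29815/661⌉ − ⌈29478/661⌉ = 46 − 45 = 1
n=88: ⌈(89·337+159)/661⌉ − ⌈(88·337+159)/661⌉ = ⌈30152/661⌉ − ⌈29815/661⌉ = 46 − 46 = 0
n=89: ⌈(90·337+159)/661⌉ − ⌈(89·337+159)/661⌉ = ⌈30489/661⌉ − ⌈30152/661⌉ = 47 − 46 = 1
n=90: ⌈(91·337+159)/661⌉ − ⌈(90·337+159)/661⌉ = ⌈30826/661⌉ − ⌈30489/661⌉ = 47 − 47 = 0
n=91: ⌈(92·337+159)/661⌉ − ⌈(91·337+159)/661⌉ = ⌈31163/661⌉ − ⌈30826/661⌉ = 48 − 47 = 1
n=92: ⌈(93·337+159)/661⌉ − ⌈(92·337+159)/661⌉ = ⌈31500/661⌉ − ⌈31163/661⌉ = 48 − 48 = 0
n=93: ⌈(94·337+159)/661⌉ − ⌈(93·337+159)/661⌉ = ⌈31837/661⌉ − ⌈31500/661⌉ = 49 − 48 = 1
n=94: ⌈(95·337+159)/661⌉ − ⌈(94·337+159)/661⌉ = ⌈32174/661⌉ − ⌈31837/661⌉ = 49 − 49 = 0
n=95: ⌈(96·337+159)/661⌉ − ⌈(95·337+159)/661⌉ = ⌈32511/661⌉ − ⌈32174/661⌉ = 50 − 49 = 1
n=96: ⌈(97·337+159)/661⌉ − ⌈(96·337+159)/661⌉ = ⌈32848/661⌉ − ⌈32511/661⌉ = 50 − 50 = 0
n=97: ⌈(98·337+159)/661⌉ − ⌈(97·337+159)/661⌉ = ⌈33185/661⌉ − ⌈32848/661⌉ = 51 − 50 = 1

01010101010101010101010101101010101010101010101010101010101010101010101010101101010101010101010101


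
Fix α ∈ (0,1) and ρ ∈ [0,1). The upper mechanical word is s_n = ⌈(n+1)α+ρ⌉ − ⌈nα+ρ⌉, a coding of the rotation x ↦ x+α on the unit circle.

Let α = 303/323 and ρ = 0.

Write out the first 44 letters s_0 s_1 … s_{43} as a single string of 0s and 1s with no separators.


11111111111111110111111111111111011111111111

n=0: ⌈(1·303)/323⌉ − ⌈(0·303)/323⌉ = ⌈303/323⌉ − ⌈0/323⌉ = 1 − 0 = 1
n=1: ⌈(2·303)/323⌉ − ⌈(1·303)/323⌉ = ⌈606/323⌉ − ⌈303/323⌉ = 2 − 1 = 1
n=2: ⌈(3·303)/323⌉ − ⌈(2·303)/323⌉ = ⌈909/323⌉ − ⌈606/323⌉ = 3 − 2 = 1
n=3: ⌈(4·303)/323⌉ − ⌈(3·303)/323⌉ = ⌈1212/323⌉ − ⌈909/323⌉ = 4 − 3 = 1
n=4: ⌈(5·303)/323⌉ − ⌈(4·303)/323⌉ = ⌈1515/323⌉ − ⌈1212/323⌉ = 5 − 4 = 1
n=5: ⌈(6·303)/323⌉ − ⌈(5·303)/323⌉ = ⌈1818/323⌉ − ⌈1515/323⌉ = 6 − 5 = 1
n=6: ⌈(7·303)/323⌉ − ⌈(6·303)/323⌉ = ⌈2121/323⌉ − ⌈1818/323⌉ = 7 − 6 = 1
n=7: ⌈(8·303)/323⌉ − ⌈(7·303)/323⌉ = ⌈2424/323⌉ − ⌈2121/323⌉ = 8 − 7 = 1
n=8: ⌈(9·303)/323⌉ − ⌈(8·303)/323⌉ = ⌈2727/323⌉ − ⌈2424/323⌉ = 9 − 8 = 1
n=9: ⌈(10·303)/323⌉ − ⌈(9·303)/323⌉ = ⌈3030/323⌉ − ⌈2727/323⌉ = 10 − 9 = 1
n=10: ⌈(11·303)/323⌉ − ⌈(10·303)/323⌉ = ⌈3333/323⌉ − ⌈3030/323⌉ = 11 − 10 = 1
n=11: ⌈(12·303)/323⌉ − ⌈(11·303)/323⌉ = ⌈3636/323⌉ − ⌈3333/323⌉ = 12 − 11 = 1
n=12: ⌈(13·303)/323⌉ − ⌈(12·303)/323⌉ = ⌈3939/323⌉ − ⌈3636/323⌉ = 13 − 12 = 1
n=13: ⌈(14·303)/323⌉ − ⌈(13·303)/323⌉ = ⌈4242/323⌉ − ⌈3939/323⌉ = 14 − 13 = 1
n=14: ⌈(15·303)/323⌉ − ⌈(14·303)/323⌉ = ⌈4545/323⌉ − ⌈4242/323⌉ = 15 − 14 = 1
n=15: ⌈(16·303)/323⌉ − ⌈(15·303)/323⌉ = ⌈4848/323⌉ − ⌈4545/323⌉ = 16 − 15 = 1
n=16: ⌈(17·303)/323⌉ − ⌈(16·303)/323⌉ = ⌈5151/323⌉ − ⌈4848/323⌉ = 16 − 16 = 0
n=17: ⌈(18·303)/323⌉ − ⌈(17·303)/323⌉ = ⌈5454/323⌉ − ⌈5151/323⌉ = 17 − 16 = 1
n=18: ⌈(19·303)/323⌉ − ⌈(18·303)/323⌉ = ⌈5757/323⌉ − ⌈5454/323⌉ = 18 − 17 = 1
n=19: ⌈(20·303)/323⌉ − ⌈(19·303)/323⌉ = ⌈6060/323⌉ − ⌈5757/323⌉ = 19 − 18 = 1
n=20: ⌈(21·303)/323⌉ − ⌈(20·303)/323⌉ = ⌈6363/323⌉ − ⌈6060/323⌉ = 20 − 19 = 1
n=21: ⌈(22·303)/323⌉ − ⌈(21·303)/323⌉ = ⌈6666/323⌉ − ⌈6363/323⌉ = 21 − 20 = 1
n=22: ⌈(23·303)/323⌉ − ⌈(22·303)/323⌉ = ⌈6969/323⌉ − ⌈6666/323⌉ = 22 − 21 = 1
n=23: ⌈(24·303)/323⌉ − ⌈(23·303)/323⌉ = ⌈7272/323⌉ − ⌈6969/323⌉ = 23 − 22 = 1
n=24: ⌈(25·303)/323⌉ − ⌈(24·303)/323⌉ = ⌈7575/323⌉ − ⌈7272/323⌉ = 24 − 23 = 1
n=25: ⌈(26·303)/323⌉ − ⌈(25·303)/323⌉ = ⌈7878/323⌉ − ⌈7575/323⌉ = 25 − 24 = 1
n=26: ⌈(27·303)/323⌉ − ⌈(26·303)/323⌉ = ⌈8181/323⌉ − ⌈7878/323⌉ = 26 − 25 = 1
n=27: ⌈(28·303)/323⌉ − ⌈(27·303)/323⌉ = ⌈8484/323⌉ − ⌈8181/323⌉ = 27 − 26 = 1
n=28: ⌈(29·303)/323⌉ − ⌈(28·303)/323⌉ = ⌈8787/323⌉ − ⌈8484/323⌉ = 28 − 27 = 1
n=29: ⌈(30·303)/323⌉ − ⌈(29·303)/323⌉ = ⌈9090/323⌉ − ⌈8787/323⌉ = 29 − 28 = 1
n=30: ⌈(31·303)/323⌉ − ⌈(30·303)/323⌉ = ⌈9393/323⌉ − ⌈9090/323⌉ = 30 − 29 = 1
n=31: ⌈(32·303)/323⌉ − ⌈(31·303)/323⌉ = ⌈9696/323⌉ − ⌈9393/323⌉ = 31 − 30 = 1
n=32: ⌈(33·303)/323⌉ − ⌈(32·303)/323⌉ = ⌈9999/323⌉ − ⌈9696/323⌉ = 31 − 31 = 0
n=33: ⌈(34·303)/323⌉ − ⌈(33·303)/323⌉ = ⌈10302/323⌉ − ⌈9999/323⌉ = 32 − 31 = 1
n=34: ⌈(35·303)/323⌉ − ⌈(34·303)/323⌉ = ⌈10605/323⌉ − ⌈10302/323⌉ = 33 − 32 = 1
n=35: ⌈(36·303)/323⌉ − ⌈(35·303)/323⌉ = ⌈10908/323⌉ − ⌈10605/323⌉ = 34 − 33 = 1
n=36: ⌈(37·303)/323⌉ − ⌈(36·303)/323⌉ = ⌈11211/323⌉ − ⌈10908/323⌉ = 35 − 34 = 1
n=37: ⌈(38·303)/323⌉ − ⌈(37·303)/323⌉ = ⌈11514/323⌉ − ⌈11211/323⌉ = 36 − 35 = 1
n=38: ⌈(39·303)/323⌉ − ⌈(38·303)/323⌉ = ⌈11817/323⌉ − ⌈11514/323⌉ = 37 − 36 = 1
n=39: ⌈(40·303)/323⌉ − ⌈(39·303)/323⌉ = ⌈12120/323⌉ − ⌈11817/323⌉ = 38 − 37 = 1
n=40: ⌈(41·303)/323⌉ − ⌈(40·303)/323⌉ = ⌈12423/323⌉ − ⌈12120/323⌉ = 39 − 38 = 1
n=41: ⌈(42·303)/323⌉ − ⌈(41·303)/323⌉ = ⌈12726/323⌉ − ⌈12423/323⌉ = 40 − 39 = 1
n=42: ⌈(43·303)/323⌉ − ⌈(42·303)/323⌉ = ⌈13029/323⌉ − ⌈12726/323⌉ = 41 − 40 = 1
n=43: ⌈(44·303)/323⌉ − ⌈(43·303)/323⌉ = ⌈13332/323⌉ − ⌈13029/323⌉ = 42 − 41 = 1


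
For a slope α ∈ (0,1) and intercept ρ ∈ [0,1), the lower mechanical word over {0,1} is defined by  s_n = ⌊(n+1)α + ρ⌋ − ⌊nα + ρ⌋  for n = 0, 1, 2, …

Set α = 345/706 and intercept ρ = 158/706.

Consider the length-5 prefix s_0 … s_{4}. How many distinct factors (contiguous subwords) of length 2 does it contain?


2

t_n = ⌊(n·345+158)/706⌋ for n = 0 … 5:
  n=0…5: ⌊158/706⌋=0 ⌊503/706⌋=0 ⌊848/706⌋=1 ⌊1193/706⌋=1 ⌊1538/706⌋=2 ⌊1883/706⌋=2
s_n = t_(n+1) − t_n for n = 0 … 4 gives
prefix = 01010
slide a length-2 window over [0..1] … [3..4] (4 windows); first occurrence of each distinct factor:
  [  0..  1] 01
  [  1..  2] 10
  (the other 2 windows repeat one of these)
distinct factors: {01, 10}
count = 2  (Sturmian bound for length 2 is 3)


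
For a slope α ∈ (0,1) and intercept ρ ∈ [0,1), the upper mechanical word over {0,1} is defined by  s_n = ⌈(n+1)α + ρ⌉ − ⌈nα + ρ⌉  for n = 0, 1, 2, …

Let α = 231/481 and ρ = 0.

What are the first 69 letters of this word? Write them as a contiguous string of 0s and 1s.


101010101010101010101010100101010101010101010101010010101010101010101

n=0: ⌈(1·231)/481⌉ − ⌈(0·231)/481⌉ = ⌈231/481⌉ − ⌈0/481⌉ = 1 − 0 = 1
n=1: ⌈(2·231)/481⌉ − ⌈(1·231)/481⌉ = ⌈462/481⌉ − ⌈231/481⌉ = 1 − 1 = 0
n=2: ⌈(3·231)/481⌉ − ⌈(2·231)/481⌉ = ⌈693/481⌉ − ⌈462/481⌉ = 2 − 1 = 1
n=3: ⌈(4·231)/481⌉ − ⌈(3·231)/481⌉ = ⌈924/481⌉ − ⌈693/481⌉ = 2 − 2 = 0
n=4: ⌈(5·231)/481⌉ − ⌈(4·231)/481⌉ = ⌈1155/481⌉ − ⌈924/481⌉ = 3 − 2 = 1
n=5: ⌈(6·231)/481⌉ − ⌈(5·231)/481⌉ = ⌈1386/481⌉ − ⌈1155/481⌉ = 3 − 3 = 0
n=6: ⌈(7·231)/481⌉ − ⌈(6·231)/481⌉ = ⌈1617/481⌉ − ⌈1386/481⌉ = 4 − 3 = 1
n=7: ⌈(8·231)/481⌉ − ⌈(7·231)/481⌉ = ⌈1848/481⌉ − ⌈1617/481⌉ = 4 − 4 = 0
n=8: ⌈(9·231)/481⌉ − ⌈(8·231)/481⌉ = ⌈2079/481⌉ − ⌈1848/481⌉ = 5 − 4 = 1
n=9: ⌈(10·231)/481⌉ − ⌈(9·231)/481⌉ = ⌈2310/481⌉ − ⌈2079/481⌉ = 5 − 5 = 0
n=10: ⌈(11·231)/481⌉ − ⌈(10·231)/481⌉ = ⌈2541/481⌉ − ⌈2310/481⌉ = 6 − 5 = 1
n=11: ⌈(12·231)/481⌉ − ⌈(11·231)/481⌉ = ⌈2772/481⌉ − ⌈2541/481⌉ = 6 − 6 = 0
n=12: ⌈(13·231)/481⌉ − ⌈(12·231)/481⌉ = ⌈3003/481⌉ − ⌈2772/481⌉ = 7 − 6 = 1
n=13: ⌈(14·231)/481⌉ − ⌈(13·231)/481⌉ = ⌈3234/481⌉ − ⌈3003/481⌉ = 7 − 7 = 0
n=14: ⌈(15·231)/481⌉ − ⌈(14·231)/481⌉ = ⌈3465/481⌉ − ⌈3234/481⌉ = 8 − 7 = 1
n=15: ⌈(16·231)/481⌉ − ⌈(15·231)/481⌉ = ⌈3696/481⌉ − ⌈3465/481⌉ = 8 − 8 = 0
n=16: ⌈(17·231)/481⌉ − ⌈(16·231)/481⌉ = ⌈3927/481⌉ − ⌈3696/481⌉ = 9 − 8 = 1
n=17: ⌈(18·231)/481⌉ − ⌈(17·231)/481⌉ = ⌈4158/481⌉ − ⌈3927/481⌉ = 9 − 9 = 0
n=18: ⌈(19·231)/481⌉ − ⌈(18·231)/481⌉ = ⌈4389/481⌉ − ⌈4158/481⌉ = 10 − 9 = 1
n=19: ⌈(20·231)/481⌉ − ⌈(19·231)/481⌉ = ⌈4620/481⌉ − ⌈4389/481⌉ = 10 − 10 = 0
n=20: ⌈(21·231)/481⌉ − ⌈(20·231)/481⌉ = ⌈4851/481⌉ − ⌈4620/481⌉ = 11 − 10 = 1
n=21: ⌈(22·231)/481⌉ − ⌈(21·231)/481⌉ = ⌈5082/481⌉ − ⌈4851/481⌉ = 11 − 11 = 0
n=22: ⌈(23·231)/481⌉ − ⌈(22·231)/481⌉ = ⌈5313/481⌉ − ⌈5082/481⌉ = 12 − 11 = 1
n=23: ⌈(24·231)/481⌉ − ⌈(23·231)/481⌉ = ⌈5544/481⌉ − ⌈5313/481⌉ = 12 − 12 = 0
n=24: ⌈(25·231)/481⌉ − ⌈(24·231)/481⌉ = ⌈5775/481⌉ − ⌈5544/481⌉ = 13 − 12 = 1
n=25: ⌈(26·231)/481⌉ − ⌈(25·231)/481⌉ = ⌈6006/481⌉ − ⌈5775/481⌉ = 13 − 13 = 0
n=26: ⌈(27·231)/481⌉ − ⌈(26·231)/481⌉ = ⌈6237/481⌉ − ⌈6006/481⌉ = 13 − 13 = 0
n=27: ⌈(28·231)/481⌉ − ⌈(27·231)/481⌉ = ⌈6468/481⌉ − ⌈6237/481⌉ = 14 − 13 = 1
n=28: ⌈(29·231)/481⌉ − ⌈(28·231)/481⌉ = ⌈6699/481⌉ − ⌈6468/481⌉ = 14 − 14 = 0
n=29: ⌈(30·231)/481⌉ − ⌈(29·231)/481⌉ = ⌈6930/481⌉ − ⌈6699/481⌉ = 15 − 14 = 1
n=30: ⌈(31·231)/481⌉ − ⌈(30·231)/481⌉ = ⌈7161/481⌉ − ⌈6930/481⌉ = 15 − 15 = 0
n=31: ⌈(32·231)/481⌉ − ⌈(31·231)/481⌉ = ⌈7392/481⌉ − ⌈7161/481⌉ = 16 − 15 = 1
n=32: ⌈(33·231)/481⌉ − ⌈(32·231)/481⌉ = ⌈7623/481⌉ − ⌈7392/481⌉ = 16 − 16 = 0
n=33: ⌈(34·231)/481⌉ − ⌈(33·231)/481⌉ = ⌈7854/481⌉ − ⌈7623/481⌉ = 17 − 16 = 1
n=34: ⌈(35·231)/481⌉ − ⌈(34·231)/481⌉ = ⌈8085/481⌉ − ⌈7854/481⌉ = 17 − 17 = 0
n=35: ⌈(36·231)/481⌉ − ⌈(35·231)/481⌉ = ⌈8316/481⌉ − ⌈8085/481⌉ = 18 − 17 = 1
n=36: ⌈(37·231)/481⌉ − ⌈(36·231)/481⌉ = ⌈8547/481⌉ − ⌈8316/481⌉ = 18 − 18 = 0
n=37: ⌈(38·231)/481⌉ − ⌈(37·231)/481⌉ = ⌈8778/481⌉ − ⌈8547/481⌉ = 19 − 18 = 1
n=38: ⌈(39·231)/481⌉ − ⌈(38·231)/481⌉ = ⌈9009/481⌉ − ⌈8778/481⌉ = 19 − 19 = 0
n=39: ⌈(40·231)/481⌉ − ⌈(39·231)/481⌉ = ⌈9240/481⌉ − ⌈9009/481⌉ = 20 − 19 = 1
n=40: ⌈(41·231)/481⌉ − ⌈(40·231)/481⌉ = ⌈9471/481⌉ − ⌈9240/481⌉ = 20 − 20 = 0
n=41: ⌈(42·231)/481⌉ − ⌈(41·231)/481⌉ = ⌈9702/481⌉ − ⌈9471/481⌉ = 21 − 20 = 1
n=42: ⌈(43·231)/481⌉ − ⌈(42·231)/481⌉ = ⌈9933/481⌉ − ⌈9702/481⌉ = 21 − 21 = 0
n=43: ⌈(44·231)/481⌉ − ⌈(43·231)/481⌉ = ⌈10164/481⌉ − ⌈9933/481⌉ = 22 − 21 = 1
n=44: ⌈(45·231)/481⌉ − ⌈(44·231)/481⌉ = ⌈10395/481⌉ − ⌈10164/481⌉ = 22 − 22 = 0
n=45: ⌈(46·231)/481⌉ − ⌈(45·231)/481⌉ = ⌈10626/481⌉ − ⌈10395/481⌉ = 23 − 22 = 1
n=46: ⌈(47·231)/481⌉ − ⌈(46·231)/481⌉ = ⌈10857/481⌉ − ⌈10626/481⌉ = 23 − 23 = 0
n=47: ⌈(48·231)/481⌉ − ⌈(47·231)/481⌉ = ⌈11088/481⌉ − ⌈10857/481⌉ = 24 − 23 = 1
n=48: ⌈(49·231)/481⌉ − ⌈(48·231)/481⌉ = ⌈11319/481⌉ − ⌈11088/481⌉ = 24 − 24 = 0
n=49: ⌈(50·231)/481⌉ − ⌈(49·231)/481⌉ = ⌈11550/481⌉ − ⌈11319/481⌉ = 25 − 24 = 1
n=50: ⌈(51·231)/481⌉ − ⌈(50·231)/481⌉ = ⌈11781/481⌉ − ⌈11550/481⌉ = 25 − 25 = 0
n=51: ⌈(52·231)/481⌉ − ⌈(51·231)/481⌉ = ⌈12012/481⌉ − ⌈11781/481⌉ = 25 − 25 = 0
n=52: ⌈(53·231)/481⌉ − ⌈(52·231)/481⌉ = ⌈12243/481⌉ − ⌈12012/481⌉ = 26 − 25 = 1
n=53: ⌈(54·231)/481⌉ − ⌈(53·231)/481⌉ = ⌈12474/481⌉ − ⌈12243/481⌉ = 26 − 26 = 0
n=54: ⌈(55·231)/481⌉ − ⌈(54·231)/481⌉ = ⌈12705/481⌉ − ⌈12474/481⌉ = 27 − 26 = 1
n=55: ⌈(56·231)/481⌉ − ⌈(55·231)/481⌉ = ⌈12936/481⌉ − ⌈12705/481⌉ = 27 − 27 = 0
n=56: ⌈(57·231)/481⌉ − ⌈(56·231)/481⌉ = ⌈13167/481⌉ − ⌈12936/481⌉ = 28 − 27 = 1
n=57: ⌈(58·231)/481⌉ − ⌈(57·231)/481⌉ = ⌈13398/481⌉ − ⌈13167/481⌉ = 28 − 28 = 0
n=58: ⌈(59·231)/481⌉ − ⌈(58·231)/481⌉ = ⌈13629/481⌉ − ⌈13398/481⌉ = 29 − 28 = 1
n=59: ⌈(60·231)/481⌉ − ⌈(59·231)/481⌉ = ⌈13860/481⌉ − ⌈13629/481⌉ = 29 − 29 = 0
n=60: ⌈(61·231)/481⌉ − ⌈(60·231)/481⌉ = ⌈14091/481⌉ − ⌈13860/481⌉ = 30 − 29 = 1
n=61: ⌈(62·231)/481⌉ − ⌈(61·231)/481⌉ = ⌈14322/481⌉ − ⌈14091/481⌉ = 30 − 30 = 0
n=62: ⌈(63·231)/481⌉ − ⌈(62·231)/481⌉ = ⌈14553/481⌉ − ⌈14322/481⌉ = 31 − 30 = 1
n=63: ⌈(64·231)/481⌉ − ⌈(63·231)/481⌉ = ⌈14784/481⌉ − ⌈14553/481⌉ = 31 − 31 = 0
n=64: ⌈(65·231)/481⌉ − ⌈(64·231)/481⌉ = ⌈15015/481⌉ − ⌈14784/481⌉ = 32 − 31 = 1
n=65: ⌈(66·231)/481⌉ − ⌈(65·231)/481⌉ = ⌈15246/481⌉ − ⌈15015/481⌉ = 32 − 32 = 0
n=66: ⌈(67·231)/481⌉ − ⌈(66·231)/481⌉ = ⌈15477/481⌉ − ⌈15246/481⌉ = 33 − 32 = 1
n=67: ⌈(68·231)/481⌉ − ⌈(67·231)/481⌉ = ⌈15708/481⌉ − ⌈15477/481⌉ = 33 − 33 = 0
n=68: ⌈(69·231)/481⌉ − ⌈(68·231)/481⌉ = ⌈15939/481⌉ − ⌈15708/481⌉ = 34 − 33 = 1


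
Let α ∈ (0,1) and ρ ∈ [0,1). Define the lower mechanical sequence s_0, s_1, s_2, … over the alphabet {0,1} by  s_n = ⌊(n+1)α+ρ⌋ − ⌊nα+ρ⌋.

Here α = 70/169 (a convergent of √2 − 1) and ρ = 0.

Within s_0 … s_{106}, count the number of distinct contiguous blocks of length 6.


t_n = ⌊(n·70)/169⌋ for n = 0 … 107:
  n=0…9: ⌊0/169⌋=0 ⌊70/169⌋=0 ⌊140/169⌋=0 ⌊210/169⌋=1 ⌊280/169⌋=1 ⌊350/169⌋=2 ⌊420/169⌋=2 ⌊490/169⌋=2 ⌊560/169⌋=3 ⌊630/169⌋=3
  n=10…19: ⌊700/169⌋=4 ⌊770/169⌋=4 ⌊840/169⌋=4 ⌊910/169⌋=5 ⌊980/169⌋=5 ⌊1050/169⌋=6 ⌊1120/169⌋=6 ⌊1190/169⌋=7 ⌊1260/169⌋=7 ⌊1330/169⌋=7
  n=20…29: ⌊1400/169⌋=8 ⌊1470/169⌋=8 ⌊1540/169⌋=9 ⌊1610/169⌋=9 ⌊1680/169⌋=9 ⌊1750/169⌋=10 ⌊1820/169⌋=10 ⌊1890/169⌋=11 ⌊1960/169⌋=11 ⌊2030/169⌋=12
  n=30…39: ⌊2100/169⌋=12 ⌊2170/169⌋=12 ⌊2240/169⌋=13 ⌊2310/169⌋=13 ⌊2380/169⌋=14 ⌊2450/169⌋=14 ⌊2520/169⌋=14 ⌊2590/169⌋=15 ⌊2660/169⌋=15 ⌊2730/169⌋=16
  n=40…49: ⌊2800/169⌋=16 ⌊2870/169⌋=16 ⌊2940/169⌋=17 ⌊3010/169⌋=17 ⌊3080/169⌋=18 ⌊3150/169⌋=18 ⌊3220/169⌋=19 ⌊3290/169⌋=19 ⌊3360/169⌋=19 ⌊3430/169⌋=20
  n=50…59: ⌊3500/169⌋=20 ⌊3570/169⌋=21 ⌊3640/169⌋=21 ⌊3710/169⌋=21 ⌊3780/169⌋=22 ⌊3850/169⌋=22 ⌊3920/169⌋=23 ⌊3990/169⌋=23 ⌊4060/169⌋=24 ⌊4130/169⌋=24
  n=60…69: ⌊4200/169⌋=24 ⌊4270/169⌋=25 ⌊4340/169⌋=25 ⌊4410/169⌋=26 ⌊4480/169⌋=26 ⌊4550/169⌋=26 ⌊4620/169⌋=27 ⌊4690/169⌋=27 ⌊4760/169⌋=28 ⌊4830/169⌋=28
  n=70…79: ⌊4900/169⌋=28 ⌊4970/169⌋=29 ⌊5040/169⌋=29 ⌊5110/169⌋=30 ⌊5180/169⌋=30 ⌊5250/169⌋=31 ⌊5320/169⌋=31 ⌊5390/169⌋=31 ⌊5460/169⌋=32 ⌊5530/169⌋=32
  n=80…89: ⌊5600/169⌋=33 ⌊5670/169⌋=33 ⌊5740/169⌋=33 ⌊5810/169⌋=34 ⌊5880/169⌋=34 ⌊5950/169⌋=35 ⌊6020/169⌋=35 ⌊6090/169⌋=36 ⌊6160/169⌋=36 ⌊6230/169⌋=36
  n=90…99: ⌊6300/169⌋=37 ⌊6370/169⌋=37 ⌊6440/169⌋=38 ⌊6510/169⌋=38 ⌊6580/169⌋=38 ⌊6650/169⌋=39 ⌊6720/169⌋=39 ⌊6790/169⌋=40 ⌊6860/169⌋=40 ⌊6930/169⌋=41
  n=100…107: ⌊7000/169⌋=41 ⌊7070/169⌋=41 ⌊7140/169⌋=42 ⌊7210/169⌋=42 ⌊7280/169⌋=43 ⌊7350/169⌋=43 ⌊7420/169⌋=43 ⌊7490/169⌋=44
s_n = t_(n+1) − t_n for n = 0 … 106 gives
prefix = 00101001010010101001010010101001010010100101010010100101010010100101001010100101001010100101001010100101001
slide a length-6 window over [0..5] … [101..106] (102 windows); first occurrence of each distinct factor:
  [  0..  5] 001010
  [  1..  6] 010100
  [  2..  7] 101001
  [  3..  8] 010010
  [  4..  9] 100101
  [ 11.. 16] 010101
  [ 12.. 17] 101010
  (the other 95 windows repeat one of these)
distinct factors: {001010, 010010, 010100, 010101, 100101, 101001, 101010}
count = 7  (Sturmian bound for length 6 is 7)

7


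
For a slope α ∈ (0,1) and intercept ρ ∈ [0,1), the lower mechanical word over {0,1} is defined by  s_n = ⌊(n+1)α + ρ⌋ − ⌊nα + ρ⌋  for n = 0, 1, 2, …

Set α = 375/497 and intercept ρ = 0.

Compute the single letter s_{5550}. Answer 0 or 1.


(n+1)α + ρ = (5551·375) / 497 = 2081625/497
nα + ρ     = (5550·375) / 497 = 2081250/497
⌊2081625/497⌋ = 4188,  ⌊2081250/497⌋ = 4187
s_{5550} = 4188 − 4187 = 1

1


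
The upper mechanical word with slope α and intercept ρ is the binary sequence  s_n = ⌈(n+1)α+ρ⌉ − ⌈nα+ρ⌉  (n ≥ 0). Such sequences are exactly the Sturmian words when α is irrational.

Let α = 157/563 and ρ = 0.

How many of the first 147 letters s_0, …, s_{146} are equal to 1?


41

#1s = Σ_{n=0}^{146} s_n = Σ_{n=0}^{146} (⌈(n+1)α+ρ⌉ − ⌈nα+ρ⌉)
the sum telescopes: every ⌈nα+ρ⌉ with 0 < n < 147 appears once with + and once with −, leaving ⌈147α+ρ⌉ − ⌈0·α+ρ⌉
147α + ρ = (147·157) / 563 = 23079/563
ρ = 0/563
⌈23079/563⌉ = 41,  ⌈0/563⌉ = 0
#1s = 41 − 0 = 41


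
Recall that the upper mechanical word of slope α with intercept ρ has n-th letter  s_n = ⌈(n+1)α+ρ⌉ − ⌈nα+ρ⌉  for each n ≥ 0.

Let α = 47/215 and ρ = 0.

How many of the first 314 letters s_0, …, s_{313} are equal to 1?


#1s = Σ_{n=0}^{313} s_n = Σ_{n=0}^{313} (⌈(n+1)α+ρ⌉ − ⌈nα+ρ⌉)
the sum telescopes: every ⌈nα+ρ⌉ with 0 < n < 314 appears once with + and once with −, leaving ⌈314α+ρ⌉ − ⌈0·α+ρ⌉
314α + ρ = (314·47) / 215 = 14758/215
ρ = 0/215
⌈14758/215⌉ = 69,  ⌈0/215⌉ = 0
#1s = 69 − 0 = 69

69


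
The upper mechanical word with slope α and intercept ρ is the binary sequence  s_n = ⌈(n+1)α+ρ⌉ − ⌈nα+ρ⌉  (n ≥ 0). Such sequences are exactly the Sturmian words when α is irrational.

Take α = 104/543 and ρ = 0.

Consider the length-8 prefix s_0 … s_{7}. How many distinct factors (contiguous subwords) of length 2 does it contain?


3

t_n = ⌈(n·104)/543⌉ for n = 0 … 8:
  n=0…8: ⌈0/543⌉=0 ⌈104/543⌉=1 ⌈208/543⌉=1 ⌈312/543⌉=1 ⌈416/543⌉=1 ⌈520/543⌉=1 ⌈624/543⌉=2 ⌈728/543⌉=2 ⌈832/543⌉=2
s_n = t_(n+1) − t_n for n = 0 … 7 gives
prefix = 10000100
slide a length-2 window over [0..1] … [6..7] (7 windows); first occurrence of each distinct factor:
  [  0..  1] 10
  [  1..  2] 00
  [  4..  5] 01
  (the other 4 windows repeat one of these)
distinct factors: {00, 01, 10}
count = 3  (Sturmian bound for length 2 is 3)


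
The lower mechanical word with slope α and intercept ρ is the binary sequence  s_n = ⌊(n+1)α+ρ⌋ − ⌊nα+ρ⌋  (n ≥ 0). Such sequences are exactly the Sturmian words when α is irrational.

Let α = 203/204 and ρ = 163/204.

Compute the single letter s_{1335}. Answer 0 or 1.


1

(n+1)α + ρ = (1336·203 + 163) / 204 = 271371/204
nα + ρ     = (1335·203 + 163) / 204 = 271168/204
⌊271371/204⌋ = 1330,  ⌊271168/204⌋ = 1329
s_{1335} = 1330 − 1329 = 1


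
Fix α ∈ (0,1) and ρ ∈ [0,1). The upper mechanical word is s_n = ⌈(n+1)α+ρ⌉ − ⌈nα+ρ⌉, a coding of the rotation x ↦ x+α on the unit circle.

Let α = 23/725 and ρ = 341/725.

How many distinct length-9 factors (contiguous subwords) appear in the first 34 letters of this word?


t_n = ⌈(n·23+341)/725⌉ for n = 0 … 34:
  n=0…9: ⌈341/725⌉=1 ⌈364/725⌉=1 ⌈387/725⌉=1 ⌈410/725⌉=1 ⌈433/725⌉=1 ⌈456/725⌉=1 ⌈479/725⌉=1 ⌈502/725⌉=1 ⌈525/725⌉=1 ⌈548/725⌉=1
  n=10…19: ⌈571/725⌉=1 ⌈594/725⌉=1 ⌈617/725⌉=1 ⌈640/725⌉=1 ⌈663/725⌉=1 ⌈686/725⌉=1 ⌈709/725⌉=1 ⌈732/725⌉=2 ⌈755/725⌉=2 ⌈778/725⌉=2
  n=20…29: ⌈801/725⌉=2 ⌈824/725⌉=2 ⌈847/725⌉=2 ⌈870/725⌉=2 ⌈893/725⌉=2 ⌈916/725⌉=2 ⌈939/725⌉=2 ⌈962/725⌉=2 ⌈985/725⌉=2 ⌈1008/725⌉=2
  n=30…34: ⌈1031/725⌉=2 ⌈1054/725⌉=2 ⌈1077/725⌉=2 ⌈1100/725⌉=2 ⌈1123/725⌉=2
s_n = t_(n+1) − t_n for n = 0 … 33 gives
prefix = 0000000000000000100000000000000000
slide a length-9 window over [0..8] … [25..33] (26 windows); first occurrence of each distinct factor:
  [  0..  8] 000000000
  [  8.. 16] 000000001
  [  9.. 17] 000000010
  [ 10.. 18] 000000100
  [ 11.. 19] 000001000
  [ 12.. 20] 000010000
  [ 13.. 21] 000100000
  [ 14.. 22] 001000000
  [ 15.. 23] 010000000
  [ 16.. 24] 100000000
  (the other 16 windows repeat one of these)
distinct factors: {000000000, 000000001, 000000010, 000000100, 000001000, 000010000, 000100000, 001000000, 010000000, 100000000}
count = 10  (Sturmian bound for length 9 is 10)

10
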